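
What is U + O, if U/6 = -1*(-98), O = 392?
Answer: 980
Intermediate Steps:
U = 588 (U = 6*(-1*(-98)) = 6*98 = 588)
U + O = 588 + 392 = 980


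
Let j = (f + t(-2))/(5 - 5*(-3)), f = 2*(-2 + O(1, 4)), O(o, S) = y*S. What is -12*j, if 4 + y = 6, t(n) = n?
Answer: -6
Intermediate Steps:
y = 2 (y = -4 + 6 = 2)
O(o, S) = 2*S
f = 12 (f = 2*(-2 + 2*4) = 2*(-2 + 8) = 2*6 = 12)
j = ½ (j = (12 - 2)/(5 - 5*(-3)) = 10/(5 + 15) = 10/20 = 10*(1/20) = ½ ≈ 0.50000)
-12*j = -12*½ = -6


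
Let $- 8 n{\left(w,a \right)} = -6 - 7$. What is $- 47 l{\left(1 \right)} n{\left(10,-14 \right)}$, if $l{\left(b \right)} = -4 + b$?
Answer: $\frac{1833}{8} \approx 229.13$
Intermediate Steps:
$n{\left(w,a \right)} = \frac{13}{8}$ ($n{\left(w,a \right)} = - \frac{-6 - 7}{8} = \left(- \frac{1}{8}\right) \left(-13\right) = \frac{13}{8}$)
$- 47 l{\left(1 \right)} n{\left(10,-14 \right)} = - 47 \left(-4 + 1\right) \frac{13}{8} = \left(-47\right) \left(-3\right) \frac{13}{8} = 141 \cdot \frac{13}{8} = \frac{1833}{8}$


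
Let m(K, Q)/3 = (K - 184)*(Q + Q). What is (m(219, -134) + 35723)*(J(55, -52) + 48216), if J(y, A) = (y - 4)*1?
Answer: 366008661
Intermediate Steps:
J(y, A) = -4 + y (J(y, A) = (-4 + y)*1 = -4 + y)
m(K, Q) = 6*Q*(-184 + K) (m(K, Q) = 3*((K - 184)*(Q + Q)) = 3*((-184 + K)*(2*Q)) = 3*(2*Q*(-184 + K)) = 6*Q*(-184 + K))
(m(219, -134) + 35723)*(J(55, -52) + 48216) = (6*(-134)*(-184 + 219) + 35723)*((-4 + 55) + 48216) = (6*(-134)*35 + 35723)*(51 + 48216) = (-28140 + 35723)*48267 = 7583*48267 = 366008661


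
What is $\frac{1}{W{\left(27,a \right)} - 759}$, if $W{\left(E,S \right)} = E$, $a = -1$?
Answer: $- \frac{1}{732} \approx -0.0013661$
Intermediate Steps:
$\frac{1}{W{\left(27,a \right)} - 759} = \frac{1}{27 - 759} = \frac{1}{-732} = - \frac{1}{732}$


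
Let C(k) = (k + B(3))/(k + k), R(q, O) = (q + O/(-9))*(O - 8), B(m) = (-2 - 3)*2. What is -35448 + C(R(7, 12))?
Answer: -2410445/68 ≈ -35448.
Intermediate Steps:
B(m) = -10 (B(m) = -5*2 = -10)
R(q, O) = (-8 + O)*(q - O/9) (R(q, O) = (q + O*(-⅑))*(-8 + O) = (q - O/9)*(-8 + O) = (-8 + O)*(q - O/9))
C(k) = (-10 + k)/(2*k) (C(k) = (k - 10)/(k + k) = (-10 + k)/((2*k)) = (-10 + k)*(1/(2*k)) = (-10 + k)/(2*k))
-35448 + C(R(7, 12)) = -35448 + (-10 + (-8*7 - ⅑*12² + (8/9)*12 + 12*7))/(2*(-8*7 - ⅑*12² + (8/9)*12 + 12*7)) = -35448 + (-10 + (-56 - ⅑*144 + 32/3 + 84))/(2*(-56 - ⅑*144 + 32/3 + 84)) = -35448 + (-10 + (-56 - 16 + 32/3 + 84))/(2*(-56 - 16 + 32/3 + 84)) = -35448 + (-10 + 68/3)/(2*(68/3)) = -35448 + (½)*(3/68)*(38/3) = -35448 + 19/68 = -2410445/68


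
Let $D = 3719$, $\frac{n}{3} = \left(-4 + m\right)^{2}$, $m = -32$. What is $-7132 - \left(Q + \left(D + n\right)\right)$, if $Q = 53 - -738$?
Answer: $-15530$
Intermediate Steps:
$n = 3888$ ($n = 3 \left(-4 - 32\right)^{2} = 3 \left(-36\right)^{2} = 3 \cdot 1296 = 3888$)
$Q = 791$ ($Q = 53 + 738 = 791$)
$-7132 - \left(Q + \left(D + n\right)\right) = -7132 - \left(791 + \left(3719 + 3888\right)\right) = -7132 - \left(791 + 7607\right) = -7132 - 8398 = -15530$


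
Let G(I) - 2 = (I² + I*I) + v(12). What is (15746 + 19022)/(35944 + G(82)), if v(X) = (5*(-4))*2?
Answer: 17384/24677 ≈ 0.70446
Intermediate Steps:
v(X) = -40 (v(X) = -20*2 = -40)
G(I) = -38 + 2*I² (G(I) = 2 + ((I² + I*I) - 40) = 2 + ((I² + I²) - 40) = 2 + (2*I² - 40) = 2 + (-40 + 2*I²) = -38 + 2*I²)
(15746 + 19022)/(35944 + G(82)) = (15746 + 19022)/(35944 + (-38 + 2*82²)) = 34768/(35944 + (-38 + 2*6724)) = 34768/(35944 + (-38 + 13448)) = 34768/(35944 + 13410) = 34768/49354 = 34768*(1/49354) = 17384/24677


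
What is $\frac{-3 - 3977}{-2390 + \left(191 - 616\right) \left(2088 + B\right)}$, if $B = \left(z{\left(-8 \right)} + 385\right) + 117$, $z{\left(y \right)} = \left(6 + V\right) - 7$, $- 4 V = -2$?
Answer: $\frac{1592}{441171} \approx 0.0036086$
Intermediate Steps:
$V = \frac{1}{2}$ ($V = \left(- \frac{1}{4}\right) \left(-2\right) = \frac{1}{2} \approx 0.5$)
$z{\left(y \right)} = - \frac{1}{2}$ ($z{\left(y \right)} = \left(6 + \frac{1}{2}\right) - 7 = \frac{13}{2} - 7 = - \frac{1}{2}$)
$B = \frac{1003}{2}$ ($B = \left(- \frac{1}{2} + 385\right) + 117 = \frac{769}{2} + 117 = \frac{1003}{2} \approx 501.5$)
$\frac{-3 - 3977}{-2390 + \left(191 - 616\right) \left(2088 + B\right)} = \frac{-3 - 3977}{-2390 + \left(191 - 616\right) \left(2088 + \frac{1003}{2}\right)} = - \frac{3980}{-2390 - \frac{2201075}{2}} = - \frac{3980}{- \frac{2205855}{2}} = \left(-3980\right) \left(- \frac{2}{2205855}\right) = \frac{1592}{441171}$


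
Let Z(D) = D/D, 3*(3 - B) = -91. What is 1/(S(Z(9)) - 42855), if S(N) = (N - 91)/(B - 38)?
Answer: -7/299850 ≈ -2.3345e-5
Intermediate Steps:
B = 100/3 (B = 3 - 1/3*(-91) = 3 + 91/3 = 100/3 ≈ 33.333)
Z(D) = 1
S(N) = 39/2 - 3*N/14 (S(N) = (N - 91)/(100/3 - 38) = (-91 + N)/(-14/3) = (-91 + N)*(-3/14) = 39/2 - 3*N/14)
1/(S(Z(9)) - 42855) = 1/((39/2 - 3/14*1) - 42855) = 1/((39/2 - 3/14) - 42855) = 1/(135/7 - 42855) = 1/(-299850/7) = -7/299850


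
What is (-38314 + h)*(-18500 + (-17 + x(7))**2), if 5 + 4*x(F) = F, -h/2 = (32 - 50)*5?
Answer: 1390194037/2 ≈ 6.9510e+8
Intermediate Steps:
h = 180 (h = -2*(32 - 50)*5 = -(-36)*5 = -2*(-90) = 180)
x(F) = -5/4 + F/4
(-38314 + h)*(-18500 + (-17 + x(7))**2) = (-38314 + 180)*(-18500 + (-17 + (-5/4 + (1/4)*7))**2) = -38134*(-18500 + (-17 + (-5/4 + 7/4))**2) = -38134*(-18500 + (-17 + 1/2)**2) = -38134*(-18500 + (-33/2)**2) = -38134*(-18500 + 1089/4) = -38134*(-72911/4) = 1390194037/2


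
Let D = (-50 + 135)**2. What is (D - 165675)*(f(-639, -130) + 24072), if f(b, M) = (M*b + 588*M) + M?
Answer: -4844133400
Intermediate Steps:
f(b, M) = 589*M + M*b (f(b, M) = (588*M + M*b) + M = 589*M + M*b)
D = 7225 (D = 85**2 = 7225)
(D - 165675)*(f(-639, -130) + 24072) = (7225 - 165675)*(-130*(589 - 639) + 24072) = -158450*(-130*(-50) + 24072) = -158450*(6500 + 24072) = -158450*30572 = -4844133400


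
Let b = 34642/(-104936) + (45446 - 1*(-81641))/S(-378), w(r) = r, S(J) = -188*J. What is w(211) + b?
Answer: 198042184261/932146488 ≈ 212.46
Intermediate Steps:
b = 1359275293/932146488 (b = 34642/(-104936) + (45446 - 1*(-81641))/((-188*(-378))) = 34642*(-1/104936) + (45446 + 81641)/71064 = -17321/52468 + 127087*(1/71064) = -17321/52468 + 127087/71064 = 1359275293/932146488 ≈ 1.4582)
w(211) + b = 211 + 1359275293/932146488 = 198042184261/932146488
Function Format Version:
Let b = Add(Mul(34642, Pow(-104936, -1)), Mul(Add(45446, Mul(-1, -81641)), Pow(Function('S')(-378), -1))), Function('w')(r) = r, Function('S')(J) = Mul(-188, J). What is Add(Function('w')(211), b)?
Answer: Rational(198042184261, 932146488) ≈ 212.46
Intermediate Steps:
b = Rational(1359275293, 932146488) (b = Add(Mul(34642, Pow(-104936, -1)), Mul(Add(45446, Mul(-1, -81641)), Pow(Mul(-188, -378), -1))) = Add(Mul(34642, Rational(-1, 104936)), Mul(Add(45446, 81641), Pow(71064, -1))) = Add(Rational(-17321, 52468), Mul(127087, Rational(1, 71064))) = Add(Rational(-17321, 52468), Rational(127087, 71064)) = Rational(1359275293, 932146488) ≈ 1.4582)
Add(Function('w')(211), b) = Add(211, Rational(1359275293, 932146488)) = Rational(198042184261, 932146488)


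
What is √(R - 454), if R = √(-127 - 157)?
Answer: √(-454 + 2*I*√71) ≈ 0.3954 + 21.311*I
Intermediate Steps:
R = 2*I*√71 (R = √(-284) = 2*I*√71 ≈ 16.852*I)
√(R - 454) = √(2*I*√71 - 454) = √(-454 + 2*I*√71)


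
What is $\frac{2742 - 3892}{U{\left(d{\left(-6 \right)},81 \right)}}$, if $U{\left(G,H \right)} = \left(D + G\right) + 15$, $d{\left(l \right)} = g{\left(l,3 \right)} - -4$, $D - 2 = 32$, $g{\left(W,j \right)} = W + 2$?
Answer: $- \frac{1150}{49} \approx -23.469$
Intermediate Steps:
$g{\left(W,j \right)} = 2 + W$
$D = 34$ ($D = 2 + 32 = 34$)
$d{\left(l \right)} = 6 + l$ ($d{\left(l \right)} = \left(2 + l\right) - -4 = \left(2 + l\right) + 4 = 6 + l$)
$U{\left(G,H \right)} = 49 + G$ ($U{\left(G,H \right)} = \left(34 + G\right) + 15 = 49 + G$)
$\frac{2742 - 3892}{U{\left(d{\left(-6 \right)},81 \right)}} = \frac{2742 - 3892}{49 + \left(6 - 6\right)} = - \frac{1150}{49 + 0} = - \frac{1150}{49}$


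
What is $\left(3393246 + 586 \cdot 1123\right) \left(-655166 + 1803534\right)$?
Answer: $4652410839232$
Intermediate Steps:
$\left(3393246 + 586 \cdot 1123\right) \left(-655166 + 1803534\right) = \left(3393246 + 658078\right) 1148368 = 4051324 \cdot 1148368 = 4652410839232$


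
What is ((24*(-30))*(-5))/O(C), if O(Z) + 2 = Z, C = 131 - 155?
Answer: -1800/13 ≈ -138.46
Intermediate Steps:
C = -24
O(Z) = -2 + Z
((24*(-30))*(-5))/O(C) = ((24*(-30))*(-5))/(-2 - 24) = -720*(-5)/(-26) = 3600*(-1/26) = -1800/13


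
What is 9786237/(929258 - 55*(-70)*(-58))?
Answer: 9786237/705958 ≈ 13.862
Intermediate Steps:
9786237/(929258 - 55*(-70)*(-58)) = 9786237/(929258 + 3850*(-58)) = 9786237/(929258 - 223300) = 9786237/705958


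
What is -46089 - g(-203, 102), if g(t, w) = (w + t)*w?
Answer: -35787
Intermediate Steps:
g(t, w) = w*(t + w) (g(t, w) = (t + w)*w = w*(t + w))
-46089 - g(-203, 102) = -46089 - 102*(-203 + 102) = -46089 - 102*(-101) = -46089 - 1*(-10302) = -46089 + 10302 = -35787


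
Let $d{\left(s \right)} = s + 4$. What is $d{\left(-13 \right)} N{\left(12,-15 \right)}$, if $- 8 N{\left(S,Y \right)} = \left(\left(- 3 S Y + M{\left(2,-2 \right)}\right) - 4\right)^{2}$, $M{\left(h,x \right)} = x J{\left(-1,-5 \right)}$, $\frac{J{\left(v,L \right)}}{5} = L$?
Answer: $\frac{772641}{2} \approx 3.8632 \cdot 10^{5}$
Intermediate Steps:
$J{\left(v,L \right)} = 5 L$
$M{\left(h,x \right)} = - 25 x$ ($M{\left(h,x \right)} = x 5 \left(-5\right) = x \left(-25\right) = - 25 x$)
$N{\left(S,Y \right)} = - \frac{\left(46 - 3 S Y\right)^{2}}{8}$ ($N{\left(S,Y \right)} = - \frac{\left(\left(- 3 S Y - -50\right) - 4\right)^{2}}{8} = - \frac{\left(\left(- 3 S Y + 50\right) - 4\right)^{2}}{8} = - \frac{\left(\left(50 - 3 S Y\right) - 4\right)^{2}}{8} = - \frac{\left(46 - 3 S Y\right)^{2}}{8}$)
$d{\left(s \right)} = 4 + s$
$d{\left(-13 \right)} N{\left(12,-15 \right)} = \left(4 - 13\right) \left(- \frac{\left(-46 + 3 \cdot 12 \left(-15\right)\right)^{2}}{8}\right) = - 9 \left(- \frac{\left(-46 - 540\right)^{2}}{8}\right) = - 9 \left(- \frac{\left(-586\right)^{2}}{8}\right) = - 9 \left(\left(- \frac{1}{8}\right) 343396\right) = \left(-9\right) \left(- \frac{85849}{2}\right) = \frac{772641}{2}$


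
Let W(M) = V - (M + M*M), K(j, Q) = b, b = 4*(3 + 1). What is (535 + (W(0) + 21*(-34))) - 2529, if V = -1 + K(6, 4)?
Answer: -2693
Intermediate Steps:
b = 16 (b = 4*4 = 16)
K(j, Q) = 16
V = 15 (V = -1 + 16 = 15)
W(M) = 15 - M - M² (W(M) = 15 - (M + M*M) = 15 - (M + M²) = 15 + (-M - M²) = 15 - M - M²)
(535 + (W(0) + 21*(-34))) - 2529 = (535 + ((15 - 1*0 - 1*0²) + 21*(-34))) - 2529 = (535 + ((15 + 0 - 1*0) - 714)) - 2529 = (535 + ((15 + 0 + 0) - 714)) - 2529 = (535 + (15 - 714)) - 2529 = (535 - 699) - 2529 = -164 - 2529 = -2693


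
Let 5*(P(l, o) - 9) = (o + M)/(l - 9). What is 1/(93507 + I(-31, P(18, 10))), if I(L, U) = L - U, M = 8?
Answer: 5/467333 ≈ 1.0699e-5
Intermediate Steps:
P(l, o) = 9 + (8 + o)/(5*(-9 + l)) (P(l, o) = 9 + ((o + 8)/(l - 9))/5 = 9 + ((8 + o)/(-9 + l))/5 = 9 + (8 + o)/(5*(-9 + l)))
1/(93507 + I(-31, P(18, 10))) = 1/(93507 + (-31 - (-397 + 10 + 45*18)/(5*(-9 + 18)))) = 1/(93507 + (-31 - (-397 + 10 + 810)/(5*9))) = 1/(93507 + (-31 - 423/(5*9))) = 1/(93507 + (-31 - 1*47/5)) = 1/(93507 + (-31 - 47/5)) = 1/(93507 - 202/5) = 1/(467333/5) = 5/467333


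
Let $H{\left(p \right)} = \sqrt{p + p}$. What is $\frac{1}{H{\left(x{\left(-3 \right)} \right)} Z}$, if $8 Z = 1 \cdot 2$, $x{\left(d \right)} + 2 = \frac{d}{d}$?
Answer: $- 2 i \sqrt{2} \approx - 2.8284 i$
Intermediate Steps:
$x{\left(d \right)} = -1$ ($x{\left(d \right)} = -2 + \frac{d}{d} = -2 + 1 = -1$)
$H{\left(p \right)} = \sqrt{2} \sqrt{p}$ ($H{\left(p \right)} = \sqrt{2 p} = \sqrt{2} \sqrt{p}$)
$Z = \frac{1}{4}$ ($Z = \frac{1 \cdot 2}{8} = \frac{1}{8} \cdot 2 = \frac{1}{4} \approx 0.25$)
$\frac{1}{H{\left(x{\left(-3 \right)} \right)} Z} = \frac{1}{\sqrt{2} \sqrt{-1} \cdot \frac{1}{4}} = \frac{1}{\sqrt{2} i \frac{1}{4}} = \frac{1}{i \sqrt{2} \cdot \frac{1}{4}} = \frac{1}{\frac{1}{4} i \sqrt{2}} = - 2 i \sqrt{2}$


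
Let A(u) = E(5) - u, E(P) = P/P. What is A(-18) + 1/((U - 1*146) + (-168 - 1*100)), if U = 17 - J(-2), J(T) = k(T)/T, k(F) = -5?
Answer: 15179/799 ≈ 18.997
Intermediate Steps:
E(P) = 1
A(u) = 1 - u
J(T) = -5/T
U = 29/2 (U = 17 - (-5)/(-2) = 17 - (-5)*(-1)/2 = 17 - 1*5/2 = 17 - 5/2 = 29/2 ≈ 14.500)
A(-18) + 1/((U - 1*146) + (-168 - 1*100)) = (1 - 1*(-18)) + 1/((29/2 - 1*146) + (-168 - 1*100)) = (1 + 18) + 1/((29/2 - 146) + (-168 - 100)) = 19 + 1/(-263/2 - 268) = 19 + 1/(-799/2) = 19 - 2/799 = 15179/799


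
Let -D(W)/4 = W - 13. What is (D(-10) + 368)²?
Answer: 211600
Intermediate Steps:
D(W) = 52 - 4*W (D(W) = -4*(W - 13) = -4*(-13 + W) = 52 - 4*W)
(D(-10) + 368)² = ((52 - 4*(-10)) + 368)² = ((52 + 40) + 368)² = (92 + 368)² = 460² = 211600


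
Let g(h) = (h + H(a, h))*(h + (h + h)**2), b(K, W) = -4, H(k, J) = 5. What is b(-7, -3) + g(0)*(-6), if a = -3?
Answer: -4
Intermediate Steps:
g(h) = (5 + h)*(h + 4*h**2) (g(h) = (h + 5)*(h + (h + h)**2) = (5 + h)*(h + (2*h)**2) = (5 + h)*(h + 4*h**2))
b(-7, -3) + g(0)*(-6) = -4 + (0*(5 + 4*0**2 + 21*0))*(-6) = -4 + (0*(5 + 4*0 + 0))*(-6) = -4 + (0*(5 + 0 + 0))*(-6) = -4 + (0*5)*(-6) = -4 + 0*(-6) = -4 + 0 = -4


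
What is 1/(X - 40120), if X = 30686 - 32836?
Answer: -1/42270 ≈ -2.3657e-5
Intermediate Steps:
X = -2150
1/(X - 40120) = 1/(-2150 - 40120) = 1/(-42270) = -1/42270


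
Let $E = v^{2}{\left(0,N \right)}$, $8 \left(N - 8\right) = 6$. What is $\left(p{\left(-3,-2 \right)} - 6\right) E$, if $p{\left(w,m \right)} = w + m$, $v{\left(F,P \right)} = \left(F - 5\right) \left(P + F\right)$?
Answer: $- \frac{336875}{16} \approx -21055.0$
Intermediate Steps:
$N = \frac{35}{4}$ ($N = 8 + \frac{1}{8} \cdot 6 = 8 + \frac{3}{4} = \frac{35}{4} \approx 8.75$)
$v{\left(F,P \right)} = \left(-5 + F\right) \left(F + P\right)$
$p{\left(w,m \right)} = m + w$
$E = \frac{30625}{16}$ ($E = \left(0^{2} - 0 - \frac{175}{4} + 0 \cdot \frac{35}{4}\right)^{2} = \left(0 + 0 - \frac{175}{4} + 0\right)^{2} = \left(- \frac{175}{4}\right)^{2} = \frac{30625}{16} \approx 1914.1$)
$\left(p{\left(-3,-2 \right)} - 6\right) E = \left(\left(-2 - 3\right) - 6\right) \frac{30625}{16} = \left(-5 - 6\right) \frac{30625}{16} = \left(-11\right) \frac{30625}{16} = - \frac{336875}{16}$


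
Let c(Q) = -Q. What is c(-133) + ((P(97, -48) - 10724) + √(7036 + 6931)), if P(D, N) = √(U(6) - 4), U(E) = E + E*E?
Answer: -10591 + √38 + √13967 ≈ -10467.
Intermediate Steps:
U(E) = E + E²
P(D, N) = √38 (P(D, N) = √(6*(1 + 6) - 4) = √(6*7 - 4) = √(42 - 4) = √38)
c(-133) + ((P(97, -48) - 10724) + √(7036 + 6931)) = -1*(-133) + ((√38 - 10724) + √(7036 + 6931)) = 133 + ((-10724 + √38) + √13967) = 133 + (-10724 + √38 + √13967) = -10591 + √38 + √13967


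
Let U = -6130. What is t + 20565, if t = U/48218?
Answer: 495798520/24109 ≈ 20565.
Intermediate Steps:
t = -3065/24109 (t = -6130/48218 = -6130*1/48218 = -3065/24109 ≈ -0.12713)
t + 20565 = -3065/24109 + 20565 = 495798520/24109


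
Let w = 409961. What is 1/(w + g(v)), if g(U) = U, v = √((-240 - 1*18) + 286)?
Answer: 409961/168068021493 - 2*√7/168068021493 ≈ 2.4392e-6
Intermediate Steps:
v = 2*√7 (v = √((-240 - 18) + 286) = √(-258 + 286) = √28 = 2*√7 ≈ 5.2915)
1/(w + g(v)) = 1/(409961 + 2*√7)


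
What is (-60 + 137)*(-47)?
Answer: -3619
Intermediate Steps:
(-60 + 137)*(-47) = 77*(-47) = -3619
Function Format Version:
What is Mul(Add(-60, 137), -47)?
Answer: -3619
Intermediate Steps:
Mul(Add(-60, 137), -47) = Mul(77, -47) = -3619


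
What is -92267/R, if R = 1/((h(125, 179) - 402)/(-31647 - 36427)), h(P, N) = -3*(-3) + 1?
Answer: -18084332/34037 ≈ -531.31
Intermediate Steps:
h(P, N) = 10 (h(P, N) = 9 + 1 = 10)
R = 34037/196 (R = 1/((10 - 402)/(-31647 - 36427)) = 1/(-392/(-68074)) = 1/(-392*(-1/68074)) = 1/(196/34037) = 34037/196 ≈ 173.66)
-92267/R = -92267/34037/196 = -92267*196/34037 = -18084332/34037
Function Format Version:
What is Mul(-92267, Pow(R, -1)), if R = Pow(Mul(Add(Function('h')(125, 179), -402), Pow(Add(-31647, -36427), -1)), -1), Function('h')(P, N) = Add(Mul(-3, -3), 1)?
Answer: Rational(-18084332, 34037) ≈ -531.31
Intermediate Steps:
Function('h')(P, N) = 10 (Function('h')(P, N) = Add(9, 1) = 10)
R = Rational(34037, 196) (R = Pow(Mul(Add(10, -402), Pow(Add(-31647, -36427), -1)), -1) = Pow(Mul(-392, Pow(-68074, -1)), -1) = Pow(Mul(-392, Rational(-1, 68074)), -1) = Pow(Rational(196, 34037), -1) = Rational(34037, 196) ≈ 173.66)
Mul(-92267, Pow(R, -1)) = Mul(-92267, Pow(Rational(34037, 196), -1)) = Mul(-92267, Rational(196, 34037)) = Rational(-18084332, 34037)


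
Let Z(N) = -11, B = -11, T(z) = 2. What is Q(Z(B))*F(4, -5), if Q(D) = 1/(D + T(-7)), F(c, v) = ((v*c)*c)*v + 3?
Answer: -403/9 ≈ -44.778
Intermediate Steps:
F(c, v) = 3 + c**2*v**2 (F(c, v) = ((c*v)*c)*v + 3 = (v*c**2)*v + 3 = c**2*v**2 + 3 = 3 + c**2*v**2)
Q(D) = 1/(2 + D) (Q(D) = 1/(D + 2) = 1/(2 + D))
Q(Z(B))*F(4, -5) = (3 + 4**2*(-5)**2)/(2 - 11) = (3 + 16*25)/(-9) = -(3 + 400)/9 = -1/9*403 = -403/9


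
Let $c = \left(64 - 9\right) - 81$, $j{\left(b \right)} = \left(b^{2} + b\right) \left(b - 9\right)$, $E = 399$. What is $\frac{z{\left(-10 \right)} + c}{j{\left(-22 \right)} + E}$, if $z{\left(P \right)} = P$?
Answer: $\frac{4}{1547} \approx 0.0025856$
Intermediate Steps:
$j{\left(b \right)} = \left(-9 + b\right) \left(b + b^{2}\right)$ ($j{\left(b \right)} = \left(b + b^{2}\right) \left(-9 + b\right) = \left(-9 + b\right) \left(b + b^{2}\right)$)
$c = -26$ ($c = 55 - 81 = -26$)
$\frac{z{\left(-10 \right)} + c}{j{\left(-22 \right)} + E} = \frac{-10 - 26}{- 22 \left(-9 + \left(-22\right)^{2} - -176\right) + 399} = - \frac{36}{- 22 \left(-9 + 484 + 176\right) + 399} = - \frac{36}{\left(-22\right) 651 + 399} = - \frac{36}{-14322 + 399} = - \frac{36}{-13923} = \left(-36\right) \left(- \frac{1}{13923}\right) = \frac{4}{1547}$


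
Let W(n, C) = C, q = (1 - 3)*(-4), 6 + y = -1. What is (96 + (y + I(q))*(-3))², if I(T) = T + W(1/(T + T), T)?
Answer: 4761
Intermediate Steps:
y = -7 (y = -6 - 1 = -7)
q = 8 (q = -2*(-4) = 8)
I(T) = 2*T (I(T) = T + T = 2*T)
(96 + (y + I(q))*(-3))² = (96 + (-7 + 2*8)*(-3))² = (96 + (-7 + 16)*(-3))² = (96 + 9*(-3))² = (96 - 27)² = 69² = 4761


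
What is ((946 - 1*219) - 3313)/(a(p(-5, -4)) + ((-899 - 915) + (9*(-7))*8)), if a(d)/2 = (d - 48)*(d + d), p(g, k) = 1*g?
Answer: 1293/629 ≈ 2.0556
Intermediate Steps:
p(g, k) = g
a(d) = 4*d*(-48 + d) (a(d) = 2*((d - 48)*(d + d)) = 2*((-48 + d)*(2*d)) = 2*(2*d*(-48 + d)) = 4*d*(-48 + d))
((946 - 1*219) - 3313)/(a(p(-5, -4)) + ((-899 - 915) + (9*(-7))*8)) = ((946 - 1*219) - 3313)/(4*(-5)*(-48 - 5) + ((-899 - 915) + (9*(-7))*8)) = ((946 - 219) - 3313)/(4*(-5)*(-53) + (-1814 - 63*8)) = (727 - 3313)/(1060 + (-1814 - 504)) = -2586/(1060 - 2318) = -2586/(-1258) = -2586*(-1/1258) = 1293/629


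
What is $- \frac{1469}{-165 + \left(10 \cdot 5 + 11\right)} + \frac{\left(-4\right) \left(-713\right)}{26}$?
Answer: $\frac{12877}{104} \approx 123.82$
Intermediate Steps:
$- \frac{1469}{-165 + \left(10 \cdot 5 + 11\right)} + \frac{\left(-4\right) \left(-713\right)}{26} = - \frac{1469}{-165 + \left(50 + 11\right)} + 2852 \cdot \frac{1}{26} = - \frac{1469}{-165 + 61} + \frac{1426}{13} = - \frac{1469}{-104} + \frac{1426}{13} = \left(-1469\right) \left(- \frac{1}{104}\right) + \frac{1426}{13} = \frac{113}{8} + \frac{1426}{13} = \frac{12877}{104}$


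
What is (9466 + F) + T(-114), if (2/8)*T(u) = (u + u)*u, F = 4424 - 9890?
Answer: 107968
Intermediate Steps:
F = -5466
T(u) = 8*u**2 (T(u) = 4*((u + u)*u) = 4*((2*u)*u) = 4*(2*u**2) = 8*u**2)
(9466 + F) + T(-114) = (9466 - 5466) + 8*(-114)**2 = 4000 + 8*12996 = 4000 + 103968 = 107968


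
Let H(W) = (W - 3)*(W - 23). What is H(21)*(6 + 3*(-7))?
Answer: 540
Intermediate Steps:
H(W) = (-23 + W)*(-3 + W) (H(W) = (-3 + W)*(-23 + W) = (-23 + W)*(-3 + W))
H(21)*(6 + 3*(-7)) = (69 + 21² - 26*21)*(6 + 3*(-7)) = (69 + 441 - 546)*(6 - 21) = -36*(-15) = 540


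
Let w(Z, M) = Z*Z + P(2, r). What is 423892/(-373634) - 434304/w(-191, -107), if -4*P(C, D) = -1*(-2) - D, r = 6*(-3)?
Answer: -22216578166/1703584223 ≈ -13.041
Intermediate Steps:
r = -18
P(C, D) = -1/2 + D/4 (P(C, D) = -(-1*(-2) - D)/4 = -(2 - D)/4 = -1/2 + D/4)
w(Z, M) = -5 + Z**2 (w(Z, M) = Z*Z + (-1/2 + (1/4)*(-18)) = Z**2 + (-1/2 - 9/2) = Z**2 - 5 = -5 + Z**2)
423892/(-373634) - 434304/w(-191, -107) = 423892/(-373634) - 434304/(-5 + (-191)**2) = 423892*(-1/373634) - 434304/(-5 + 36481) = -211946/186817 - 434304/36476 = -211946/186817 - 434304*1/36476 = -211946/186817 - 108576/9119 = -22216578166/1703584223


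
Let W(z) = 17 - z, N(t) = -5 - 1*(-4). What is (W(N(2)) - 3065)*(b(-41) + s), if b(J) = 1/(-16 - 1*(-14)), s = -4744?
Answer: 28912983/2 ≈ 1.4456e+7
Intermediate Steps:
N(t) = -1 (N(t) = -5 + 4 = -1)
b(J) = -1/2 (b(J) = 1/(-16 + 14) = 1/(-2) = -1/2)
(W(N(2)) - 3065)*(b(-41) + s) = ((17 - 1*(-1)) - 3065)*(-1/2 - 4744) = ((17 + 1) - 3065)*(-9489/2) = (18 - 3065)*(-9489/2) = -3047*(-9489/2) = 28912983/2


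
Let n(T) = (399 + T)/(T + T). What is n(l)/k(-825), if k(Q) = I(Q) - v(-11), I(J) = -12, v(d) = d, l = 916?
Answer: -1315/1832 ≈ -0.71779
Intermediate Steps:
n(T) = (399 + T)/(2*T) (n(T) = (399 + T)/((2*T)) = (399 + T)*(1/(2*T)) = (399 + T)/(2*T))
k(Q) = -1 (k(Q) = -12 - 1*(-11) = -12 + 11 = -1)
n(l)/k(-825) = ((½)*(399 + 916)/916)/(-1) = ((½)*(1/916)*1315)*(-1) = (1315/1832)*(-1) = -1315/1832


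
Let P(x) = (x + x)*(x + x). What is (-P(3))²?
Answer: 1296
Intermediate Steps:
P(x) = 4*x² (P(x) = (2*x)*(2*x) = 4*x²)
(-P(3))² = (-4*3²)² = (-4*9)² = (-1*36)² = (-36)² = 1296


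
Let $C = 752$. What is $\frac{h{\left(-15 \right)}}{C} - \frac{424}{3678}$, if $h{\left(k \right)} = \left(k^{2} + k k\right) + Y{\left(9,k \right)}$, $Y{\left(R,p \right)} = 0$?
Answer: $\frac{334063}{691464} \approx 0.48312$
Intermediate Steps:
$h{\left(k \right)} = 2 k^{2}$ ($h{\left(k \right)} = \left(k^{2} + k k\right) + 0 = \left(k^{2} + k^{2}\right) + 0 = 2 k^{2} + 0 = 2 k^{2}$)
$\frac{h{\left(-15 \right)}}{C} - \frac{424}{3678} = \frac{2 \left(-15\right)^{2}}{752} - \frac{424}{3678} = 2 \cdot 225 \cdot \frac{1}{752} - \frac{212}{1839} = 450 \cdot \frac{1}{752} - \frac{212}{1839} = \frac{225}{376} - \frac{212}{1839} = \frac{334063}{691464}$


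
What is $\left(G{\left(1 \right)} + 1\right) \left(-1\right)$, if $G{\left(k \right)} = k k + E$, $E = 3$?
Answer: $-5$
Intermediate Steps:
$G{\left(k \right)} = 3 + k^{2}$ ($G{\left(k \right)} = k k + 3 = k^{2} + 3 = 3 + k^{2}$)
$\left(G{\left(1 \right)} + 1\right) \left(-1\right) = \left(\left(3 + 1^{2}\right) + 1\right) \left(-1\right) = \left(\left(3 + 1\right) + 1\right) \left(-1\right) = \left(4 + 1\right) \left(-1\right) = 5 \left(-1\right) = -5$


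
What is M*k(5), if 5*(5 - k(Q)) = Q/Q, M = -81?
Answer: -1944/5 ≈ -388.80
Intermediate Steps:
k(Q) = 24/5 (k(Q) = 5 - Q/(5*Q) = 5 - ⅕*1 = 5 - ⅕ = 24/5)
M*k(5) = -81*24/5 = -1944/5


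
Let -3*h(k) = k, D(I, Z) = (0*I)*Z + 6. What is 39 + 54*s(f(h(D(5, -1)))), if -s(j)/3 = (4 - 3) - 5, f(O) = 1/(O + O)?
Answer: 687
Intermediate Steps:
D(I, Z) = 6 (D(I, Z) = 0*Z + 6 = 0 + 6 = 6)
h(k) = -k/3
f(O) = 1/(2*O)
s(j) = 12 (s(j) = -3*((4 - 3) - 5) = -3*(1 - 5) = -3*(-4) = 12)
39 + 54*s(f(h(D(5, -1)))) = 39 + 54*12 = 39 + 648 = 687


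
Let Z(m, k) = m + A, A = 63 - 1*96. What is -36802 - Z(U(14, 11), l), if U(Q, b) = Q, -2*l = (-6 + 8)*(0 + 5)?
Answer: -36783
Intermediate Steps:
A = -33 (A = 63 - 96 = -33)
l = -5 (l = -(-6 + 8)*(0 + 5)/2 = -5 ≈ -5.0000)
Z(m, k) = -33 + m (Z(m, k) = m - 33 = -33 + m)
-36802 - Z(U(14, 11), l) = -36802 - (-33 + 14) = -36802 - 1*(-19) = -36802 + 19 = -36783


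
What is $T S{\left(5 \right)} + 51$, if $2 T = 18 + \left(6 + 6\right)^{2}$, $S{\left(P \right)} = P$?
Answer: $456$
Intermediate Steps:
$T = 81$ ($T = \frac{18 + \left(6 + 6\right)^{2}}{2} = \frac{18 + 12^{2}}{2} = \frac{18 + 144}{2} = \frac{1}{2} \cdot 162 = 81$)
$T S{\left(5 \right)} + 51 = 81 \cdot 5 + 51 = 405 + 51 = 456$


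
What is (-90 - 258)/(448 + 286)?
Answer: -174/367 ≈ -0.47411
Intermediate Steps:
(-90 - 258)/(448 + 286) = -348/734 = -348*1/734 = -174/367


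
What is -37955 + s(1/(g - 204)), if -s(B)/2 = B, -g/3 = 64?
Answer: -7515089/198 ≈ -37955.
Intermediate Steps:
g = -192 (g = -3*64 = -192)
s(B) = -2*B
-37955 + s(1/(g - 204)) = -37955 - 2/(-192 - 204) = -37955 - 2/(-396) = -37955 - 2*(-1/396) = -37955 + 1/198 = -7515089/198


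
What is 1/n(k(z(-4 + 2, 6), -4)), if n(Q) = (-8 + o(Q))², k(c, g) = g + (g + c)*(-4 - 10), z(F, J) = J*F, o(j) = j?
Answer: 1/44944 ≈ 2.2250e-5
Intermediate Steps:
z(F, J) = F*J
k(c, g) = -14*c - 13*g (k(c, g) = g + (c + g)*(-14) = g + (-14*c - 14*g) = -14*c - 13*g)
n(Q) = (-8 + Q)²
1/n(k(z(-4 + 2, 6), -4)) = 1/((-8 + (-14*(-4 + 2)*6 - 13*(-4)))²) = 1/((-8 + (-(-28)*6 + 52))²) = 1/((-8 + (-14*(-12) + 52))²) = 1/((-8 + (168 + 52))²) = 1/((-8 + 220)²) = 1/(212²) = 1/44944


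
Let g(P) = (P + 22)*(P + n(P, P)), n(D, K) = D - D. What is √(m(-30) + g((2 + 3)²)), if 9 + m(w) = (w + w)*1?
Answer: √1106 ≈ 33.257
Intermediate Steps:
n(D, K) = 0
m(w) = -9 + 2*w (m(w) = -9 + (w + w)*1 = -9 + (2*w)*1 = -9 + 2*w)
g(P) = P*(22 + P) (g(P) = (P + 22)*(P + 0) = (22 + P)*P = P*(22 + P))
√(m(-30) + g((2 + 3)²)) = √((-9 + 2*(-30)) + (2 + 3)²*(22 + (2 + 3)²)) = √((-9 - 60) + 5²*(22 + 5²)) = √(-69 + 25*(22 + 25)) = √(-69 + 25*47) = √(-69 + 1175) = √1106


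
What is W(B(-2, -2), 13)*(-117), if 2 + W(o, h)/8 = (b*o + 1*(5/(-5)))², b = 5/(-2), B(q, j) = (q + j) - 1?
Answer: -121914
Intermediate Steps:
B(q, j) = -1 + j + q (B(q, j) = (j + q) - 1 = -1 + j + q)
b = -5/2 (b = 5*(-½) = -5/2 ≈ -2.5000)
W(o, h) = -16 + 8*(-1 - 5*o/2)² (W(o, h) = -16 + 8*(-5*o/2 + 1*(5/(-5)))² = -16 + 8*(-5*o/2 + 1*(5*(-⅕)))² = -16 + 8*(-5*o/2 + 1*(-1))² = -16 + 8*(-5*o/2 - 1)² = -16 + 8*(-1 - 5*o/2)²)
W(B(-2, -2), 13)*(-117) = (-16 + 2*(2 + 5*(-1 - 2 - 2))²)*(-117) = (-16 + 2*(2 + 5*(-5))²)*(-117) = (-16 + 2*(2 - 25)²)*(-117) = (-16 + 2*(-23)²)*(-117) = (-16 + 2*529)*(-117) = (-16 + 1058)*(-117) = 1042*(-117) = -121914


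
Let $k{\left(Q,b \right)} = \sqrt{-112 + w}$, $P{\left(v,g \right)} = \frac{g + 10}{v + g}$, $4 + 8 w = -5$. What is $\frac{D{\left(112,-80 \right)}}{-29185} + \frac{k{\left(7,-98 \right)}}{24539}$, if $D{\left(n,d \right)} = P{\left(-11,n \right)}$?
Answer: $- \frac{122}{2947685} + \frac{i \sqrt{1810}}{98156} \approx -4.1388 \cdot 10^{-5} + 0.00043343 i$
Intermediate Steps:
$w = - \frac{9}{8}$ ($w = - \frac{1}{2} + \frac{1}{8} \left(-5\right) = - \frac{1}{2} - \frac{5}{8} = - \frac{9}{8} \approx -1.125$)
$P{\left(v,g \right)} = \frac{10 + g}{g + v}$
$D{\left(n,d \right)} = \frac{10 + n}{-11 + n}$ ($D{\left(n,d \right)} = \frac{10 + n}{n - 11} = \frac{10 + n}{-11 + n}$)
$k{\left(Q,b \right)} = \frac{i \sqrt{1810}}{4}$ ($k{\left(Q,b \right)} = \sqrt{-112 - \frac{9}{8}} = \sqrt{- \frac{905}{8}} = \frac{i \sqrt{1810}}{4}$)
$\frac{D{\left(112,-80 \right)}}{-29185} + \frac{k{\left(7,-98 \right)}}{24539} = \frac{\frac{1}{-11 + 112} \left(10 + 112\right)}{-29185} + \frac{\frac{1}{4} i \sqrt{1810}}{24539} = \frac{1}{101} \cdot 122 \left(- \frac{1}{29185}\right) + \frac{i \sqrt{1810}}{4} \cdot \frac{1}{24539} = \frac{1}{101} \cdot 122 \left(- \frac{1}{29185}\right) + \frac{i \sqrt{1810}}{98156} = \frac{122}{101} \left(- \frac{1}{29185}\right) + \frac{i \sqrt{1810}}{98156} = - \frac{122}{2947685} + \frac{i \sqrt{1810}}{98156}$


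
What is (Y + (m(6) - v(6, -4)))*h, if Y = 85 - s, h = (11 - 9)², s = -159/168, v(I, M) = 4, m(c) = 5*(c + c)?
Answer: 7949/14 ≈ 567.79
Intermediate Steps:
m(c) = 10*c (m(c) = 5*(2*c) = 10*c)
s = -53/56 (s = -159*1/168 = -53/56 ≈ -0.94643)
h = 4 (h = 2² = 4)
Y = 4813/56 (Y = 85 - 1*(-53/56) = 85 + 53/56 = 4813/56 ≈ 85.946)
(Y + (m(6) - v(6, -4)))*h = (4813/56 + (10*6 - 1*4))*4 = (4813/56 + (60 - 4))*4 = (4813/56 + 56)*4 = (7949/56)*4 = 7949/14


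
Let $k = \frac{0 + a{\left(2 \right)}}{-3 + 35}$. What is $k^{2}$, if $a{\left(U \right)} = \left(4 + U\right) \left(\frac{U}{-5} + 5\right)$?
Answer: $\frac{4761}{6400} \approx 0.74391$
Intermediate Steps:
$a{\left(U \right)} = \left(4 + U\right) \left(5 - \frac{U}{5}\right)$ ($a{\left(U \right)} = \left(4 + U\right) \left(U \left(- \frac{1}{5}\right) + 5\right) = \left(4 + U\right) \left(- \frac{U}{5} + 5\right) = \left(4 + U\right) \left(5 - \frac{U}{5}\right)$)
$k = \frac{69}{80}$ ($k = \frac{0 + \left(20 - \frac{2^{2}}{5} + \frac{21}{5} \cdot 2\right)}{-3 + 35} = \frac{0 + \left(20 - \frac{4}{5} + \frac{42}{5}\right)}{32} = \left(0 + \left(20 - \frac{4}{5} + \frac{42}{5}\right)\right) \frac{1}{32} = \left(0 + \frac{138}{5}\right) \frac{1}{32} = \frac{138}{5} \cdot \frac{1}{32} = \frac{69}{80} \approx 0.8625$)
$k^{2} = \left(\frac{69}{80}\right)^{2} = \frac{4761}{6400}$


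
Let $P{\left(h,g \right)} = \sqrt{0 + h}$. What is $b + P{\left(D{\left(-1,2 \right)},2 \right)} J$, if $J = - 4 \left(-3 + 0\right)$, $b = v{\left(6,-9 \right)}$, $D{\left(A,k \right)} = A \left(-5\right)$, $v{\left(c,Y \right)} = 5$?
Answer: $5 + 12 \sqrt{5} \approx 31.833$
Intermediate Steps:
$D{\left(A,k \right)} = - 5 A$
$P{\left(h,g \right)} = \sqrt{h}$
$b = 5$
$J = 12$ ($J = \left(-4\right) \left(-3\right) = 12$)
$b + P{\left(D{\left(-1,2 \right)},2 \right)} J = 5 + \sqrt{\left(-5\right) \left(-1\right)} 12 = 5 + \sqrt{5} \cdot 12 = 5 + 12 \sqrt{5}$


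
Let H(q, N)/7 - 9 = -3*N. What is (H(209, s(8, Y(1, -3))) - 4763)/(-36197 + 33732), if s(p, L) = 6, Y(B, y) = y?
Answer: 4826/2465 ≈ 1.9578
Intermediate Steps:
H(q, N) = 63 - 21*N (H(q, N) = 63 + 7*(-3*N) = 63 - 21*N)
(H(209, s(8, Y(1, -3))) - 4763)/(-36197 + 33732) = ((63 - 21*6) - 4763)/(-36197 + 33732) = ((63 - 126) - 4763)/(-2465) = (-63 - 4763)*(-1/2465) = -4826*(-1/2465) = 4826/2465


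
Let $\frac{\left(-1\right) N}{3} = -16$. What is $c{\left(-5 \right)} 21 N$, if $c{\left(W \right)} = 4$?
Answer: $4032$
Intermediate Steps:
$N = 48$ ($N = \left(-3\right) \left(-16\right) = 48$)
$c{\left(-5 \right)} 21 N = 4 \cdot 21 \cdot 48 = 84 \cdot 48 = 4032$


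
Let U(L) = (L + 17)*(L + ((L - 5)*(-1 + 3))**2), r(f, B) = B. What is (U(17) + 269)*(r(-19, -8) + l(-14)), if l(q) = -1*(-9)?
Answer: 20431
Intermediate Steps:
l(q) = 9
U(L) = (17 + L)*(L + (-10 + 2*L)**2) (U(L) = (17 + L)*(L + ((-5 + L)*2)**2) = (17 + L)*(L + (-10 + 2*L)**2))
(U(17) + 269)*(r(-19, -8) + l(-14)) = ((1700 - 563*17 + 4*17**3 + 29*17**2) + 269)*(-8 + 9) = ((1700 - 9571 + 4*4913 + 29*289) + 269)*1 = ((1700 - 9571 + 19652 + 8381) + 269)*1 = (20162 + 269)*1 = 20431*1 = 20431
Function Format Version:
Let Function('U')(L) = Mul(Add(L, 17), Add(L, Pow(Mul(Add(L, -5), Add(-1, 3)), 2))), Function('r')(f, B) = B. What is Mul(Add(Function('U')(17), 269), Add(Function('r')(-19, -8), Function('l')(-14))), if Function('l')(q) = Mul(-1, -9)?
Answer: 20431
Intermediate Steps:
Function('l')(q) = 9
Function('U')(L) = Mul(Add(17, L), Add(L, Pow(Add(-10, Mul(2, L)), 2))) (Function('U')(L) = Mul(Add(17, L), Add(L, Pow(Mul(Add(-5, L), 2), 2))) = Mul(Add(17, L), Add(L, Pow(Add(-10, Mul(2, L)), 2))))
Mul(Add(Function('U')(17), 269), Add(Function('r')(-19, -8), Function('l')(-14))) = Mul(Add(Add(1700, Mul(-563, 17), Mul(4, Pow(17, 3)), Mul(29, Pow(17, 2))), 269), Add(-8, 9)) = Mul(Add(Add(1700, -9571, Mul(4, 4913), Mul(29, 289)), 269), 1) = Mul(Add(Add(1700, -9571, 19652, 8381), 269), 1) = Mul(Add(20162, 269), 1) = Mul(20431, 1) = 20431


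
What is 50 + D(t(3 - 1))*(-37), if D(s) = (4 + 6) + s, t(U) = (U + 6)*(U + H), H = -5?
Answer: 568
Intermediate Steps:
t(U) = (-5 + U)*(6 + U) (t(U) = (U + 6)*(U - 5) = (6 + U)*(-5 + U) = (-5 + U)*(6 + U))
D(s) = 10 + s
50 + D(t(3 - 1))*(-37) = 50 + (10 + (-30 + (3 - 1) + (3 - 1)**2))*(-37) = 50 + (10 + (-30 + 2 + 2**2))*(-37) = 50 + (10 + (-30 + 2 + 4))*(-37) = 50 + (10 - 24)*(-37) = 50 - 14*(-37) = 50 + 518 = 568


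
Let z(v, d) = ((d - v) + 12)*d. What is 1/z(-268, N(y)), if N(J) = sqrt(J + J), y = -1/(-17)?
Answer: -17/1332798 + 1190*sqrt(34)/666399 ≈ 0.010400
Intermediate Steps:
y = 1/17 (y = -1*(-1/17) = 1/17 ≈ 0.058824)
N(J) = sqrt(2)*sqrt(J) (N(J) = sqrt(2*J) = sqrt(2)*sqrt(J))
z(v, d) = d*(12 + d - v) (z(v, d) = (12 + d - v)*d = d*(12 + d - v))
1/z(-268, N(y)) = 1/((sqrt(2)*sqrt(1/17))*(12 + sqrt(2)*sqrt(1/17) - 1*(-268))) = 1/((sqrt(2)*(sqrt(17)/17))*(12 + sqrt(2)*(sqrt(17)/17) + 268)) = 1/((sqrt(34)/17)*(12 + sqrt(34)/17 + 268)) = 1/((sqrt(34)/17)*(280 + sqrt(34)/17)) = 1/(sqrt(34)*(280 + sqrt(34)/17)/17) = sqrt(34)/(2*(280 + sqrt(34)/17))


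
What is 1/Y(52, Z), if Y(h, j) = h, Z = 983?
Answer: 1/52 ≈ 0.019231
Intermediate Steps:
1/Y(52, Z) = 1/52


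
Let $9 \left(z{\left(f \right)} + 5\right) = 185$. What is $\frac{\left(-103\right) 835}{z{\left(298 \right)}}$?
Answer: $- \frac{154809}{28} \approx -5528.9$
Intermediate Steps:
$z{\left(f \right)} = \frac{140}{9}$ ($z{\left(f \right)} = -5 + \frac{1}{9} \cdot 185 = -5 + \frac{185}{9} = \frac{140}{9}$)
$\frac{\left(-103\right) 835}{z{\left(298 \right)}} = \frac{\left(-103\right) 835}{\frac{140}{9}} = \left(-86005\right) \frac{9}{140} = - \frac{154809}{28}$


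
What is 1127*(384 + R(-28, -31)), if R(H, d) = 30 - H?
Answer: 498134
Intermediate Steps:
1127*(384 + R(-28, -31)) = 1127*(384 + (30 - 1*(-28))) = 1127*(384 + (30 + 28)) = 1127*(384 + 58) = 1127*442 = 498134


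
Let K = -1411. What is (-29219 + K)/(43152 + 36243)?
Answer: -2042/5293 ≈ -0.38579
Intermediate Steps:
(-29219 + K)/(43152 + 36243) = (-29219 - 1411)/(43152 + 36243) = -30630/79395 = -30630*1/79395 = -2042/5293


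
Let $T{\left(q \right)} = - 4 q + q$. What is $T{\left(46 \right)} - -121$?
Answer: $-17$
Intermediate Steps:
$T{\left(q \right)} = - 3 q$
$T{\left(46 \right)} - -121 = \left(-3\right) 46 - -121 = -138 + 121 = -17$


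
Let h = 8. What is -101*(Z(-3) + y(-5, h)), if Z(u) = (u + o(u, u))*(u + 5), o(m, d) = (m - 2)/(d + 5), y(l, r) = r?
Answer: 303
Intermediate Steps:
o(m, d) = (-2 + m)/(5 + d)
Z(u) = (5 + u)*(u + (-2 + u)/(5 + u)) (Z(u) = (u + (-2 + u)/(5 + u))*(u + 5) = (u + (-2 + u)/(5 + u))*(5 + u) = (5 + u)*(u + (-2 + u)/(5 + u)))
-101*(Z(-3) + y(-5, h)) = -101*((-2 + (-3)**2 + 6*(-3)) + 8) = -101*((-2 + 9 - 18) + 8) = -101*(-11 + 8) = -101*(-3) = 303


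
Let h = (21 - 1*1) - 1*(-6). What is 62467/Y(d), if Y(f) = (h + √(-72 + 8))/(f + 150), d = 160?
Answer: 25174201/37 - 7745908*I/37 ≈ 6.8038e+5 - 2.0935e+5*I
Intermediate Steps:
h = 26 (h = (21 - 1) + 6 = 20 + 6 = 26)
Y(f) = (26 + 8*I)/(150 + f) (Y(f) = (26 + √(-72 + 8))/(f + 150) = (26 + √(-64))/(150 + f) = (26 + 8*I)/(150 + f))
62467/Y(d) = 62467/((2*(13 + 4*I)/(150 + 160))) = 62467/((2*(13 + 4*I)/310)) = 62467/((2*(1/310)*(13 + 4*I))) = 62467/(13/155 + 4*I/155) = 62467*(4805*(13/155 - 4*I/155)/37) = 300153935*(13/155 - 4*I/155)/37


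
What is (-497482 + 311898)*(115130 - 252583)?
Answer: 25509077552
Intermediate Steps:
(-497482 + 311898)*(115130 - 252583) = -185584*(-137453) = 25509077552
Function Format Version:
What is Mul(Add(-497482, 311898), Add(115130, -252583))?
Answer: 25509077552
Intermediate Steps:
Mul(Add(-497482, 311898), Add(115130, -252583)) = Mul(-185584, -137453) = 25509077552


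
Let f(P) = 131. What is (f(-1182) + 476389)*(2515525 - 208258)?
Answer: 1099458870840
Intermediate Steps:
(f(-1182) + 476389)*(2515525 - 208258) = (131 + 476389)*(2515525 - 208258) = 476520*2307267 = 1099458870840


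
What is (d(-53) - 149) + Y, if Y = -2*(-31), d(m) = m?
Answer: -140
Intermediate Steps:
Y = 62
(d(-53) - 149) + Y = (-53 - 149) + 62 = -202 + 62 = -140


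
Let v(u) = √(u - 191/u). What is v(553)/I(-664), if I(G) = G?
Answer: -√169006754/367192 ≈ -0.035405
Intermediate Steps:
v(553)/I(-664) = √(553 - 191/553)/(-664) = √(553 - 191*1/553)*(-1/664) = √(553 - 191/553)*(-1/664) = √(305618/553)*(-1/664) = (√169006754/553)*(-1/664) = -√169006754/367192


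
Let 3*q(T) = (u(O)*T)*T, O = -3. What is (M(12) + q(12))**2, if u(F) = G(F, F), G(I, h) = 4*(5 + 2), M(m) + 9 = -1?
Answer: 1779556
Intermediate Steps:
M(m) = -10 (M(m) = -9 - 1 = -10)
G(I, h) = 28 (G(I, h) = 4*7 = 28)
u(F) = 28
q(T) = 28*T**2/3 (q(T) = ((28*T)*T)/3 = (28*T**2)/3 = 28*T**2/3)
(M(12) + q(12))**2 = (-10 + (28/3)*12**2)**2 = (-10 + (28/3)*144)**2 = (-10 + 1344)**2 = 1334**2 = 1779556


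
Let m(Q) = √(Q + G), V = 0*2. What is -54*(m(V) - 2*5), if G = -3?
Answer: 540 - 54*I*√3 ≈ 540.0 - 93.531*I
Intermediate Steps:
V = 0
m(Q) = √(-3 + Q) (m(Q) = √(Q - 3) = √(-3 + Q))
-54*(m(V) - 2*5) = -54*(√(-3 + 0) - 2*5) = -54*(√(-3) - 10) = -54*(I*√3 - 10) = -54*(-10 + I*√3) = 540 - 54*I*√3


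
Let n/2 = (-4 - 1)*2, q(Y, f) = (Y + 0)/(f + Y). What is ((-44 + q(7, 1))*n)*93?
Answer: 160425/2 ≈ 80213.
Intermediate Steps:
q(Y, f) = Y/(Y + f)
n = -20 (n = 2*((-4 - 1)*2) = 2*(-5*2) = 2*(-10) = -20)
((-44 + q(7, 1))*n)*93 = ((-44 + 7/(7 + 1))*(-20))*93 = ((-44 + 7/8)*(-20))*93 = -345/8*(-20)*93 = (1725/2)*93 = 160425/2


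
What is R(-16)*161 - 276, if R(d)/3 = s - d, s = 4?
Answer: 9384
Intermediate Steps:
R(d) = 12 - 3*d (R(d) = 3*(4 - d) = 12 - 3*d)
R(-16)*161 - 276 = (12 - 3*(-16))*161 - 276 = (12 + 48)*161 - 276 = 60*161 - 276 = 9660 - 276 = 9384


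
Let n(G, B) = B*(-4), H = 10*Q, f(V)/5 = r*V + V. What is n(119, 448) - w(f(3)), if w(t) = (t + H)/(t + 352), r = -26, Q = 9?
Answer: -41501/23 ≈ -1804.4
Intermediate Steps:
f(V) = -125*V (f(V) = 5*(-26*V + V) = 5*(-25*V) = -125*V)
H = 90 (H = 10*9 = 90)
n(G, B) = -4*B
w(t) = (90 + t)/(352 + t) (w(t) = (t + 90)/(t + 352) = (90 + t)/(352 + t))
n(119, 448) - w(f(3)) = -4*448 - (90 - 125*3)/(352 - 125*3) = -1792 - (90 - 375)/(352 - 375) = -1792 - (-285)/(-23) = -1792 - (-1)*(-285)/23 = -1792 - 1*285/23 = -1792 - 285/23 = -41501/23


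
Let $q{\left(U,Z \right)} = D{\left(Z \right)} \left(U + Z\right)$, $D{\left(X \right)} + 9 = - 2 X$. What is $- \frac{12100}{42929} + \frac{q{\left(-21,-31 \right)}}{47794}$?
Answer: $- \frac{348309862}{1025874313} \approx -0.33952$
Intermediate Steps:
$D{\left(X \right)} = -9 - 2 X$
$q{\left(U,Z \right)} = \left(-9 - 2 Z\right) \left(U + Z\right)$
$- \frac{12100}{42929} + \frac{q{\left(-21,-31 \right)}}{47794} = - \frac{12100}{42929} + \frac{\left(-1\right) \left(9 + 2 \left(-31\right)\right) \left(-21 - 31\right)}{47794} = \left(-12100\right) \frac{1}{42929} + \left(-1\right) \left(9 - 62\right) \left(-52\right) \frac{1}{47794} = - \frac{12100}{42929} + \left(-1\right) \left(-53\right) \left(-52\right) \frac{1}{47794} = - \frac{12100}{42929} - \frac{1378}{23897} = - \frac{348309862}{1025874313}$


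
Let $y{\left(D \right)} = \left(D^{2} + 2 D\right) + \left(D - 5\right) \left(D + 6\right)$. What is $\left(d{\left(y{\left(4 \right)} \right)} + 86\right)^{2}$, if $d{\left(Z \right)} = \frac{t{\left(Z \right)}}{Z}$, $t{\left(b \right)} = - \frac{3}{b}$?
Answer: $\frac{284023609}{38416} \approx 7393.4$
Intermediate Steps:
$y{\left(D \right)} = D^{2} + 2 D + \left(-5 + D\right) \left(6 + D\right)$ ($y{\left(D \right)} = \left(D^{2} + 2 D\right) + \left(-5 + D\right) \left(6 + D\right) = D^{2} + 2 D + \left(-5 + D\right) \left(6 + D\right)$)
$d{\left(Z \right)} = - \frac{3}{Z^{2}}$ ($d{\left(Z \right)} = \frac{\left(-3\right) \frac{1}{Z}}{Z} = - \frac{3}{Z^{2}}$)
$\left(d{\left(y{\left(4 \right)} \right)} + 86\right)^{2} = \left(- \frac{3}{\left(-30 + 2 \cdot 4^{2} + 3 \cdot 4\right)^{2}} + 86\right)^{2} = \left(- \frac{3}{\left(-30 + 2 \cdot 16 + 12\right)^{2}} + 86\right)^{2} = \left(- \frac{3}{\left(-30 + 32 + 12\right)^{2}} + 86\right)^{2} = \left(- \frac{3}{196} + 86\right)^{2} = \left(\frac{16853}{196}\right)^{2} = \frac{284023609}{38416}$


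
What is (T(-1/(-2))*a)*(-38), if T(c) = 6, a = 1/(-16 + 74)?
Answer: -114/29 ≈ -3.9310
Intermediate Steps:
a = 1/58 ≈ 0.017241
(T(-1/(-2))*a)*(-38) = (6*(1/58))*(-38) = (3/29)*(-38) = -114/29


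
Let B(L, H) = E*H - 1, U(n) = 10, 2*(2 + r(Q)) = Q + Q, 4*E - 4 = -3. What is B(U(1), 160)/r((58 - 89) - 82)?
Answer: -39/115 ≈ -0.33913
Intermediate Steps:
E = 1/4 (E = 1 + (1/4)*(-3) = 1 - 3/4 = 1/4 ≈ 0.25000)
r(Q) = -2 + Q (r(Q) = -2 + (Q + Q)/2 = -2 + (2*Q)/2 = -2 + Q)
B(L, H) = -1 + H/4 (B(L, H) = H/4 - 1 = -1 + H/4)
B(U(1), 160)/r((58 - 89) - 82) = (-1 + (1/4)*160)/(-2 + ((58 - 89) - 82)) = (-1 + 40)/(-2 + (-31 - 82)) = 39/(-2 - 113) = 39/(-115) = 39*(-1/115) = -39/115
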